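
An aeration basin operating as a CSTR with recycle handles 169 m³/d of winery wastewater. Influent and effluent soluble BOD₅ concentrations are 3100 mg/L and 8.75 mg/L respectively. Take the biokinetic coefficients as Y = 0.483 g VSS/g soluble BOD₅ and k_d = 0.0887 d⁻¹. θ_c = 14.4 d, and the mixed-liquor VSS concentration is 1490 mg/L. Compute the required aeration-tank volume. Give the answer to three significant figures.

From the SRT design equation V = Y Q (S₀−S) θ_c / [X (1 + k_d θ_c)] = 0.483 × 169 × (3100 − 8.75) × 14.4 / [1490 × (1 + 0.0887 × 14.4)] = 3.63×10^6 / 3393 = 1071 m³.

V ≈ 1070 m³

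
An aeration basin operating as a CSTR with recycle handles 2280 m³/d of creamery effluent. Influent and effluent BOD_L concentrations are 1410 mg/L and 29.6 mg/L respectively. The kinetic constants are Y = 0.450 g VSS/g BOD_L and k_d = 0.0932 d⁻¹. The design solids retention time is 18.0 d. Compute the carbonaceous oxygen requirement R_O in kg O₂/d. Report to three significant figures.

R_O ≈ 2400 kg O₂/d

The observed yield is Y_obs = Y/(1 + k_d·θ_c) = 0.450 / (1 + 0.0932 × 18.0) = 0.450 / 2.678 = 0.1681 g VSS per g BOD_L removed.
ΔS = 1410 − 29.6 = 1380 mg/L, so the substrate removal rate is 2280 × 1380/1000 = 3147 kg BOD_L/d.
P_X = Y_obs·Q·(S₀ − S) = 0.1681 × 3147 = 528.9 kg VSS/d.
R_O = Q·ΔS − 1.42 P_X = 3147 − 751.1 = 2396 kg O₂/d.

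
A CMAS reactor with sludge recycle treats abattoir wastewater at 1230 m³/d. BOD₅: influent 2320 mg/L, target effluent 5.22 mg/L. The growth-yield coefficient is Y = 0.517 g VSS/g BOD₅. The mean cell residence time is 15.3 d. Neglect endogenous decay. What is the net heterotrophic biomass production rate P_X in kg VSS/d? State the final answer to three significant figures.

With endogenous decay neglected, the observed yield equals the true yield: Y_obs = Y = 0.517 g VSS/g BOD₅.
Mass of BOD₅ removed per day: Q(S₀ − S) = 1230 × 2315 g/m³ = 2847 kg/d.
Biomass produced: P_X = Y_obs·Q·ΔS = 0.5170 × 2847 ≈ 1472 kg VSS/d.

P_X ≈ 1470 kg VSS/d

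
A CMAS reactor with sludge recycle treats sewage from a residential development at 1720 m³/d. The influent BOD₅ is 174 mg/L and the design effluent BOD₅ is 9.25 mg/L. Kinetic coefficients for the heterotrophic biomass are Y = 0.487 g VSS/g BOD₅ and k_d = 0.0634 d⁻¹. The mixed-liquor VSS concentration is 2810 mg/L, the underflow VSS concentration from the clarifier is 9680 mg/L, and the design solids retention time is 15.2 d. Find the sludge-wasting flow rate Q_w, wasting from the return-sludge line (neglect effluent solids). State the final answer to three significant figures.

Rearranging the biomass balance for a CMAS with decay, V = Y·Q·ΔS·θ_c / [X·(1+k_d θ_c)] = 0.487 × 1720 × (174 − 9.25) × 15.2 / [2810 × (1 + 0.0634 × 15.2)] = 2.1×10^6 / 5518 = 380.1 m³.
θ_c = V·X/(Q_w·X_r) when wasting from the recycle, so Q_w = V·X/(θ_c·X_r) = 380.1 × 2810 / (15.2 × 9680) = 7.260 m³/d.

Q_w ≈ 7.26 m³/d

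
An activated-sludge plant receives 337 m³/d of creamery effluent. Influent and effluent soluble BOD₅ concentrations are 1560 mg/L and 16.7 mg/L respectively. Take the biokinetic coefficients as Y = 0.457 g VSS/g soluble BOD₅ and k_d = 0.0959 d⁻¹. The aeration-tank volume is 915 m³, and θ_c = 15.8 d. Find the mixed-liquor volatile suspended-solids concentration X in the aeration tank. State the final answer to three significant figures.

X ≈ 1630 mg/L

X = Y·Q·ΔS·θ_c / [V·(1 + k_d θ_c)] = 0.457 × 337 × (1560 − 16.7) × 15.8 / [915 × (1 + 0.0959 × 15.8)] = 1632 mg/L.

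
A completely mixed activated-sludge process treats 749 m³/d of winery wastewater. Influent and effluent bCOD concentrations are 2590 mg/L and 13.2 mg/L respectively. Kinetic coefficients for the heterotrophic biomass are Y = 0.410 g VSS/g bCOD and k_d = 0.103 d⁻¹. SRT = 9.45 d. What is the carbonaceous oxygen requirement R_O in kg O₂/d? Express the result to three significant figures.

R_O ≈ 1360 kg O₂/d

Correct the yield for decay: Y_obs = Y/(1 + k_d θ_c) = 0.410 / (1 + 0.103 × 9.45) = 0.410 / 1.973 = 0.2078.
ΔS = 2590 − 13.2 = 2577 mg/L, so the substrate removal rate is 749 × 2577/1000 = 1930 kg bCOD/d.
Biomass synthesised: P_X = Y_obs × 1930 = 401.0 kg VSS/d.
R_O = Q·ΔS − 1.42 P_X = 1930 − 569.4 = 1361 kg O₂/d.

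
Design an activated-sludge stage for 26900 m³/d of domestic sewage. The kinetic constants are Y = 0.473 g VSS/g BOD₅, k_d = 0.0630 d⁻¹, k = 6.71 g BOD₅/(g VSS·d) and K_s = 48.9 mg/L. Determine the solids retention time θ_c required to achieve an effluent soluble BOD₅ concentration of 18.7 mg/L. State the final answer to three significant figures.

θ_c ≈ 1.23 d

At the target effluent, Y k S/(K_s+S) = 0.473×6.71×18.7/67.60 = 0.8780 d⁻¹.
Then 1/θ_c = μ − k_d = 0.8780 − 0.0630 = 0.8150 d⁻¹, giving θ_c = 1.227 d.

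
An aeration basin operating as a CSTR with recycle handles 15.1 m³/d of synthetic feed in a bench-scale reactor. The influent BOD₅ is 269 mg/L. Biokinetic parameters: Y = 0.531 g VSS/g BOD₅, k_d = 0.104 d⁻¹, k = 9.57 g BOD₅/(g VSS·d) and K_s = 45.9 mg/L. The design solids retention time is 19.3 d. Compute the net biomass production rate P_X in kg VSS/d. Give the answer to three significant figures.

Effluent substrate depends only on kinetics and SRT: S = K_s(1 + k_d θ_c) / [θ_c(Yk − k_d) − 1] = 45.9 × (1 + 0.104 × 19.3) / [19.3 × (0.531 × 9.57 − 0.104) − 1] = 138.0 / 95.07 = 1.452 mg/L.
Y_obs = Y / (1 + k_d θ_c) = 0.531 / (1 + 0.104 × 19.3) = 0.531 / 3.007 = 0.1766.
Q·(S₀ − S) = 15.1 × (269 − 1.45) × 10⁻³ = 4.040 kg/d removed.
Biomass produced: P_X = Y_obs·Q·ΔS = 0.1766 × 4.040 ≈ 0.7134 kg VSS/d.

P_X ≈ 0.713 kg VSS/d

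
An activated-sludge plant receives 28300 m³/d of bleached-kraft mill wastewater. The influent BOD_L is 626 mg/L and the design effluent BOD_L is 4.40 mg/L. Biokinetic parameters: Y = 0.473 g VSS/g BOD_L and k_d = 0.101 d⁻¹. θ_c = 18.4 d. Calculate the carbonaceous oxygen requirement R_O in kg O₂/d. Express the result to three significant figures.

Observed yield with endogenous decay: Y_obs = Y / (1 + k_d·θ_c) = 0.473 / (1 + 0.101 × 18.4) = 0.473 / 2.858 = 0.1655 g VSS/g BOD_L.
ΔS = 626 − 4.40 = 621.6 mg/L, so the substrate removal rate is 28300 × 621.6/1000 = 17591 kg BOD_L/d.
Net sludge production P_X = 0.1655 × 17591 = 2911 kg VSS/d.
R_O = Q·(S₀ − S) − 1.42·P_X = 17591 − 1.42 × 2911 = 13458 kg O₂/d.

R_O ≈ 13500 kg O₂/d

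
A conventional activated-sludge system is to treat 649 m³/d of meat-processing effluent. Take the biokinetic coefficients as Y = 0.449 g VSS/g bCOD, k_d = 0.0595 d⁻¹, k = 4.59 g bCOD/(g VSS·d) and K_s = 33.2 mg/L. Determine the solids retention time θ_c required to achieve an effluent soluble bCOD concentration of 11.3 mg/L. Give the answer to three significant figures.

θ_c ≈ 2.16 d

At the target effluent, Y k S/(K_s+S) = 0.449×4.59×11.3/44.50 = 0.5233 d⁻¹.
1/θ_c = 0.5233 − 0.0595 = 0.4638 d⁻¹, so θ_c = 2.156 d.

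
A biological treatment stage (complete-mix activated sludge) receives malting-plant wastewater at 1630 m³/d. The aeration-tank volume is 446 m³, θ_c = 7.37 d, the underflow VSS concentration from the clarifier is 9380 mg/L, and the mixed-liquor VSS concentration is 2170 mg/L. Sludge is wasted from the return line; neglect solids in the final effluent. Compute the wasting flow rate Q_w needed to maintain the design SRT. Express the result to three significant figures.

Q_w ≈ 14.0 m³/d

θ_c = V·X/(Q_w·X_r) when wasting from the recycle, so Q_w = V·X/(θ_c·X_r) = 446.0 × 2170 / (7.37 × 9380) = 14.00 m³/d.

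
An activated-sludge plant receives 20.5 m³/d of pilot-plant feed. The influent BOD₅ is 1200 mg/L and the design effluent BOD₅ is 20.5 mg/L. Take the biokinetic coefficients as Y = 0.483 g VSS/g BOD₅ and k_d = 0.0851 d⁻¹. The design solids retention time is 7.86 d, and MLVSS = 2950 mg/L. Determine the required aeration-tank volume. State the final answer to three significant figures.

V ≈ 18.6 m³

From the SRT design equation V = Y Q (S₀−S) θ_c / [X (1 + k_d θ_c)] = 0.483 × 20.5 × (1200 − 20.5) × 7.86 / [2950 × (1 + 0.0851 × 7.86)] = 9.18×10^4 / 4923 = 18.65 m³.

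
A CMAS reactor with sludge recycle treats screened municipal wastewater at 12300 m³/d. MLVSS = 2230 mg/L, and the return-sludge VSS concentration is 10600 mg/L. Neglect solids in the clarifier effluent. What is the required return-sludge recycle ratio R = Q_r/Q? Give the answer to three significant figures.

R ≈ 0.266

Mass balance around the secondary clarifier (neglecting effluent solids): R = X / (X_r − X) = 2230 / (10600 − 2230) = 0.2664.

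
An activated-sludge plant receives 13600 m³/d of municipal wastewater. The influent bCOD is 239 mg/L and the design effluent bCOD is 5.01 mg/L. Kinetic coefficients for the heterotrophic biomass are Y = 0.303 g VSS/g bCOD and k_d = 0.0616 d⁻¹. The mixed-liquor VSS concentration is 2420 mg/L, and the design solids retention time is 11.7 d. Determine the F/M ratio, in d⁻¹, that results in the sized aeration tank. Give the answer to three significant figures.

Rearranging the biomass balance for a CMAS with decay, V = Y·Q·ΔS·θ_c / [X·(1+k_d θ_c)] = 0.303 × 13600 × (239 − 5.01) × 11.7 / [2420 × (1 + 0.0616 × 11.7)] = 1.13×10^7 / 4164 = 2709 m³.
F/M = applied load / biomass = Q·S₀/(V·X) = 13600 × 239 / (2709 × 2420) = 0.4958 d⁻¹.

F/M ≈ 0.496 d⁻¹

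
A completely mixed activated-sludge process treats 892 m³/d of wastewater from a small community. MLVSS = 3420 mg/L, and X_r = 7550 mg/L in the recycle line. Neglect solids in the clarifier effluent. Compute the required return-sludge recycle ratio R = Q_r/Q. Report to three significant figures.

Mass balance around the secondary clarifier (neglecting effluent solids): R = X / (X_r − X) = 3420 / (7550 − 3420) = 0.8281.

R ≈ 0.828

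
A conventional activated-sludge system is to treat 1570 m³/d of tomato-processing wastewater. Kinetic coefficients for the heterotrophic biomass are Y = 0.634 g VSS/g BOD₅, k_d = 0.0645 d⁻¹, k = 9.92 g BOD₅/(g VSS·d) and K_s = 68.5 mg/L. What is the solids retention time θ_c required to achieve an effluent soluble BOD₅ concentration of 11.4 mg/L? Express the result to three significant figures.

From 1/θ_c = Y·k·S/(K_s + S) − k_d: Y·k·S/(K_s+S) = 0.634 × 9.92 × 11.4 / (68.5 + 11.4) = 0.8973 d⁻¹.
Then 1/θ_c = μ − k_d = 0.8973 − 0.0645 = 0.8328 d⁻¹, giving θ_c = 1.201 d.

θ_c ≈ 1.20 d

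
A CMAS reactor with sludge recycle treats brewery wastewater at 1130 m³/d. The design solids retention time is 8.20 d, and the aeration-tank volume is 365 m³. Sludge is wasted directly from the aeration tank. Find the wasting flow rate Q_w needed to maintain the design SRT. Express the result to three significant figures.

Wasting from the aeration tank: Q_w = V / θ_c = 365.0 / 8.20 = 44.51 m³/d.

Q_w ≈ 44.5 m³/d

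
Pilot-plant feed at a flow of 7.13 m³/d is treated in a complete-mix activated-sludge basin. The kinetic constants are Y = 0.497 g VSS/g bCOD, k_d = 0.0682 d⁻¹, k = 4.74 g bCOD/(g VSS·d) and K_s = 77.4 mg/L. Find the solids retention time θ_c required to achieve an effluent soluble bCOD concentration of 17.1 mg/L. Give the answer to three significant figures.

θ_c ≈ 2.79 d

Specific growth rate at S = 17.1 mg/L: μ = YkS/(K_s+S) = 0.497·4.74·17.1/(77.4+17.1) = 0.4263 d⁻¹.
θ_c = 1/(μ − k_d) = 1/(0.4263 − 0.0682) = 1/0.3581 = 2.793 d.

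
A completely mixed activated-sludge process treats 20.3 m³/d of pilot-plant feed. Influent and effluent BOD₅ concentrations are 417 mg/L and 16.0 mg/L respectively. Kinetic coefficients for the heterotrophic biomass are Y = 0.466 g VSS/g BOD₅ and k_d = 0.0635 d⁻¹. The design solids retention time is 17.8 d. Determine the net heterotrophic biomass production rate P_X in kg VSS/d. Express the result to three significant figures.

Y_obs = Y / (1 + k_d θ_c) = 0.466 / (1 + 0.0635 × 17.8) = 0.466 / 2.130 = 0.2187.
ΔS = 417 − 16.0 = 401.0 mg/L, so the substrate removal rate is 20.3 × 401.0/1000 = 8.140 kg BOD₅/d.
P_X = Y_obs · Q(S₀ − S) = 0.2187 × 8.140 = 1.781 kg VSS/d.

P_X ≈ 1.78 kg VSS/d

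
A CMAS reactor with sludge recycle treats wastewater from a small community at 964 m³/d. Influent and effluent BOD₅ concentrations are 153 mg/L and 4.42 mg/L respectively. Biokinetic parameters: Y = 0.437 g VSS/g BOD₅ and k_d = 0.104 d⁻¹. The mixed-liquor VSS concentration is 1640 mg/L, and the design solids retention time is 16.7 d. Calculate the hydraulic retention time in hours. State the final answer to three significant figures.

Rearranging the biomass balance for a CMAS with decay, V = Y·Q·ΔS·θ_c / [X·(1+k_d θ_c)] = 0.437 × 964 × (153 − 4.42) × 16.7 / [1640 × (1 + 0.104 × 16.7)] = 1.05×10^6 / 4488 = 232.9 m³.
HRT = V/Q = 232.9 m³ / 964 m³·d⁻¹ = 0.2416 d × 24 = 5.798 h.

τ ≈ 5.80 h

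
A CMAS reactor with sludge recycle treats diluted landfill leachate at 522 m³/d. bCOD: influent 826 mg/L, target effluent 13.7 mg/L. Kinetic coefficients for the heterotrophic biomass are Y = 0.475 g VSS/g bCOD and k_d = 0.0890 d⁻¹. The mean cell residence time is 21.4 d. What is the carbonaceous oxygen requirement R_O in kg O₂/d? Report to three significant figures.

The observed yield is Y_obs = Y/(1 + k_d·θ_c) = 0.475 / (1 + 0.0890 × 21.4) = 0.475 / 2.905 = 0.1635 g VSS per g bCOD removed.
Substrate removed = Q·(S₀ − S) = 522 m³/d × (826 − 13.7) g/m³ = 4.24×10^5 g/d = 424.0 kg/d.
P_X = Y_obs·Q·(S₀ − S) = 0.1635 × 424.0 = 69.34 kg VSS/d.
R_O = Q·(S₀ − S) − 1.42·P_X = 424.0 − 1.42 × 69.34 = 325.6 kg O₂/d.

R_O ≈ 326 kg O₂/d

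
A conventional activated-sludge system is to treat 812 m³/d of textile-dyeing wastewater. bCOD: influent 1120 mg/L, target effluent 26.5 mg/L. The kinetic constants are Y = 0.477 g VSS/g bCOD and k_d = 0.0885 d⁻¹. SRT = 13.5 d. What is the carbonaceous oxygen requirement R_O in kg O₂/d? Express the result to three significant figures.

Observed yield with endogenous decay: Y_obs = Y / (1 + k_d·θ_c) = 0.477 / (1 + 0.0885 × 13.5) = 0.477 / 2.195 = 0.2173 g VSS/g bCOD.
Mass of bCOD removed per day: Q(S₀ − S) = 812 × 1094 g/m³ = 887.9 kg/d.
P_X = Y_obs·Q·(S₀ − S) = 0.2173 × 887.9 = 193.0 kg VSS/d.
R_O = Q·(S₀ − S) − 1.42·P_X = 887.9 − 1.42 × 193.0 = 613.9 kg O₂/d.

R_O ≈ 614 kg O₂/d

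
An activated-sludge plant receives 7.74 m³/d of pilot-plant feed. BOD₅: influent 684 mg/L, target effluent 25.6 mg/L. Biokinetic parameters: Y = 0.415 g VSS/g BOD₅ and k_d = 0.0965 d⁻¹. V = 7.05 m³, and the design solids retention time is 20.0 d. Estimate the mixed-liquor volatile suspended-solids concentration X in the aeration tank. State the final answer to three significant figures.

X ≈ 2050 mg/L

From V·X·(1 + k_d·θ_c) = Y·Q·(S₀ − S)·θ_c: X = 0.415 × 7.74 × (684 − 25.6) × 20.0 / [7.05 × (1 + 0.0965 × 20.0)] = 2048 mg/L.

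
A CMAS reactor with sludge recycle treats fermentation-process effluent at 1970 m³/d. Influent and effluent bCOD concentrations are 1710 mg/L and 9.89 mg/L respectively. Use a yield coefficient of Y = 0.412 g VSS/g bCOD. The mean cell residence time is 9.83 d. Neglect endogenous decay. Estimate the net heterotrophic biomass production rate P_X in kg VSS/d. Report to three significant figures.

Since k_d ≈ 0, Y_obs = Y = 0.412 g VSS/g bCOD.
Mass of bCOD removed per day: Q(S₀ − S) = 1970 × 1700 g/m³ = 3349 kg/d.
P_X = Y_obs · Q(S₀ − S) = 0.4120 × 3349 = 1380 kg VSS/d.

P_X ≈ 1380 kg VSS/d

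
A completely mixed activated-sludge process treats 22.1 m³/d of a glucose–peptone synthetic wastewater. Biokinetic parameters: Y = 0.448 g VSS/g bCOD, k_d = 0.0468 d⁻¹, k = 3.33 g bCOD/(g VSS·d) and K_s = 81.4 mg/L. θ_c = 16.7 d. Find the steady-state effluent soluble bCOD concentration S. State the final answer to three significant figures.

From the Monod/SRT balance for a CMAS, S = K_s·(1+k_d θ_c)/[θ_c·(Y k − k_d) − 1] = 81.4 × (1 + 0.0468 × 16.7) / [16.7 × (0.448 × 3.33 − 0.0468) − 1] = 145.0 / 23.13 = 6.269 mg/L.

S ≈ 6.27 mg/L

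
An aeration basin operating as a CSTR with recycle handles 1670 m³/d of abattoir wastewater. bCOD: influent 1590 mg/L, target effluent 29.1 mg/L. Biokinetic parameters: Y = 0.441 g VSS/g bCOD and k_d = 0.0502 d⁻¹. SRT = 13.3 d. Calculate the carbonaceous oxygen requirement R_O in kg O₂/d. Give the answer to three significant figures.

Correct the yield for decay: Y_obs = Y/(1 + k_d θ_c) = 0.441 / (1 + 0.0502 × 13.3) = 0.441 / 1.668 = 0.2644.
ΔS = 1590 − 29.1 = 1561 mg/L, so the substrate removal rate is 1670 × 1561/1000 = 2607 kg bCOD/d.
P_X = Y_obs·Q·(S₀ − S) = 0.2644 × 2607 = 689.3 kg VSS/d.
R_O = Q·ΔS − 1.42 P_X = 2607 − 978.8 = 1628 kg O₂/d.

R_O ≈ 1630 kg O₂/d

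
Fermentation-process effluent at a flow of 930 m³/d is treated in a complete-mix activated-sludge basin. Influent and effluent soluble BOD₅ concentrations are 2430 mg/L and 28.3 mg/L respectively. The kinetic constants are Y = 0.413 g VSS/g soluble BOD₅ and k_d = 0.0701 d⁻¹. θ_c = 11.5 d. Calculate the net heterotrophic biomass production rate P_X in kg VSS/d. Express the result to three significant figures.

Observed yield with endogenous decay: Y_obs = Y / (1 + k_d·θ_c) = 0.413 / (1 + 0.0701 × 11.5) = 0.413 / 1.806 = 0.2287 g VSS/g soluble BOD₅.
ΔS = 2430 − 28.3 = 2402 mg/L, so the substrate removal rate is 930 × 2402/1000 = 2234 kg soluble BOD₅/d.
So the net sludge growth is P_X = 0.2287 × 2234 = 510.7 kg VSS/d.

P_X ≈ 511 kg VSS/d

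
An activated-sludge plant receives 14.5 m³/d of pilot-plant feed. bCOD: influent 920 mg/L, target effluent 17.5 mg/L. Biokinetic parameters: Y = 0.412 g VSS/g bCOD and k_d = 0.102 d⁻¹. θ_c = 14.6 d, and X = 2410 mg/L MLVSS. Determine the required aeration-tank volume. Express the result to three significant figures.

V ≈ 13.1 m³

Steady-state biomass mass balance: V·X·(1 + k_d·θ_c) = Y·Q·(S₀ − S)·θ_c, so V = 0.412 × 14.5 × (920 − 17.5) × 14.6 / [2410 × (1 + 0.102 × 14.6)] = 7.87×10^4 / 5999 = 13.12 m³.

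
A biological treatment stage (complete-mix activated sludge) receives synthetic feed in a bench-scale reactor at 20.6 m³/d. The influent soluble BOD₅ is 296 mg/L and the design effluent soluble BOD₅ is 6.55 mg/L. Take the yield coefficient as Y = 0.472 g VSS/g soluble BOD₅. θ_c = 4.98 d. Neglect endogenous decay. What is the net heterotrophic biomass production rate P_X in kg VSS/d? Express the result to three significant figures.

P_X ≈ 2.81 kg VSS/d

Since k_d ≈ 0, Y_obs = Y = 0.472 g VSS/g soluble BOD₅.
ΔS = 296 − 6.55 = 289.4 mg/L, so the substrate removal rate is 20.6 × 289.4/1000 = 5.963 kg soluble BOD₅/d.
Net biomass production P_X = Y_obs × Q·(S₀ − S) = 0.4720 × 5.963 = 2.814 kg VSS/d.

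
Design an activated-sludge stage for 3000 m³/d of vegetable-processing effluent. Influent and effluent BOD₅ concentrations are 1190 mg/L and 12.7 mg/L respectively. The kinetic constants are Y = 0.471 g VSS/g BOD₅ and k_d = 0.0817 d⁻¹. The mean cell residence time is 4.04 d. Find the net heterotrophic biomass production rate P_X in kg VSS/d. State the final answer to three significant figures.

The observed yield is Y_obs = Y/(1 + k_d·θ_c) = 0.471 / (1 + 0.0817 × 4.04) = 0.471 / 1.330 = 0.3541 g VSS per g BOD₅ removed.
Substrate removed = Q·(S₀ − S) = 3000 m³/d × (1190 − 12.7) g/m³ = 3.53×10^6 g/d = 3532 kg/d.
So the net sludge growth is P_X = 0.3541 × 3532 = 1251 kg VSS/d.

P_X ≈ 1250 kg VSS/d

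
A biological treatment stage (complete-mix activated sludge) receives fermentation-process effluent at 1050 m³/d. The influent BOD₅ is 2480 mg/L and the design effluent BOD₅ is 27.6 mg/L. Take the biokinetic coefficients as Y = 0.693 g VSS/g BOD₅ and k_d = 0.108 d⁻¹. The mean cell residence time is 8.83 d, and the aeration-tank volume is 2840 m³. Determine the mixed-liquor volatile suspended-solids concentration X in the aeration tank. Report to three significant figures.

Solving the biomass balance for X: X = Y Q (S₀−S) θ_c / [V (1+k_d θ_c)] = 0.693 × 1050 × (2480 − 27.6) × 8.83 / [2840 × (1 + 0.108 × 8.83)] = 2840 mg/L.

X ≈ 2840 mg/L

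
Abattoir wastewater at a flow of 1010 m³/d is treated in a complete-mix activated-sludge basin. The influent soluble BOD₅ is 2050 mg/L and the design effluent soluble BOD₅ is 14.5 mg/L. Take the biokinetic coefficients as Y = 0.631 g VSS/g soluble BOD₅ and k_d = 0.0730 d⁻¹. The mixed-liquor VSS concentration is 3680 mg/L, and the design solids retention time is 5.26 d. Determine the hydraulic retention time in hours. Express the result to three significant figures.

Steady-state biomass mass balance: V·X·(1 + k_d·θ_c) = Y·Q·(S₀ − S)·θ_c, so V = 0.631 × 1010 × (2050 − 14.5) × 5.26 / [3680 × (1 + 0.0730 × 5.26)] = 6.82×10^6 / 5093 = 1340 m³.
Hydraulic retention time τ = V/Q = 1340 / 1010 = 1.327 d = 31.84 h.

τ ≈ 31.8 h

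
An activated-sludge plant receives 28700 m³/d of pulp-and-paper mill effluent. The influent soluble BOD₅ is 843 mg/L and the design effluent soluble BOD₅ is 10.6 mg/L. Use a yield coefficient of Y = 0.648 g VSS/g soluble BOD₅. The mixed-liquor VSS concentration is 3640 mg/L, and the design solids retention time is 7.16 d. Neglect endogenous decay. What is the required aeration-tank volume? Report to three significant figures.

V·X = Y·Q·ΔS·θ_c gives V = 0.648 × 28700 × (843 − 10.6) × 7.16 / 3640 = 30451 m³.

V ≈ 30500 m³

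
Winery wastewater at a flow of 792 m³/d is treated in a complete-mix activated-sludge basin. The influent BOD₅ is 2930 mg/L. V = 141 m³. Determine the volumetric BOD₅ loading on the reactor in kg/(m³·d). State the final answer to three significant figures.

Applied BOD₅ load per unit volume = Q·S₀/V = (792 × 2930/1000)/141.0 = 16.46 kg BOD₅·m⁻³·d⁻¹.

L_v ≈ 16.5 kg BOD₅/(m³·d)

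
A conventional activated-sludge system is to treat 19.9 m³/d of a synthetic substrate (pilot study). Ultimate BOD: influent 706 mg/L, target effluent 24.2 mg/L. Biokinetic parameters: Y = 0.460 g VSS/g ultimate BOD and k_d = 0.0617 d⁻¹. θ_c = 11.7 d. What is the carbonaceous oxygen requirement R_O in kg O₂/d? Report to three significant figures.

Correct the yield for decay: Y_obs = Y/(1 + k_d θ_c) = 0.460 / (1 + 0.0617 × 11.7) = 0.460 / 1.722 = 0.2671.
Q·(S₀ − S) = 19.9 × (706 − 24.2) × 10⁻³ = 13.57 kg/d removed.
P_X = Y_obs·Q·(S₀ − S) = 0.2671 × 13.57 = 3.625 kg VSS/d.
Carbonaceous O₂ demand = substrate oxidised − cell-mass equivalent = 13.57 − 1.42 × 3.625 = 8.421 kg O₂/d.

R_O ≈ 8.42 kg O₂/d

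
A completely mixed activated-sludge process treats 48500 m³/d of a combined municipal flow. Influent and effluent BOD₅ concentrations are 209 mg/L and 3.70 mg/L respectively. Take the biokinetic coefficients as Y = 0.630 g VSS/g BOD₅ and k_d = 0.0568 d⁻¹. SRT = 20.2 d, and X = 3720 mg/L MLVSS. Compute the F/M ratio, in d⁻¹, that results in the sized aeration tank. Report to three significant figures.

F/M ≈ 0.172 d⁻¹

From the SRT design equation V = Y Q (S₀−S) θ_c / [X (1 + k_d θ_c)] = 0.630 × 48500 × (209 − 3.70) × 20.2 / [3720 × (1 + 0.0568 × 20.2)] = 1.27×10^8 / 7988 = 15863 m³.
F/M = Q·S₀ / (V·X) = 48500 × 209 / (15863 × 3720) = 0.1718 g BOD₅·(g VSS·d)⁻¹.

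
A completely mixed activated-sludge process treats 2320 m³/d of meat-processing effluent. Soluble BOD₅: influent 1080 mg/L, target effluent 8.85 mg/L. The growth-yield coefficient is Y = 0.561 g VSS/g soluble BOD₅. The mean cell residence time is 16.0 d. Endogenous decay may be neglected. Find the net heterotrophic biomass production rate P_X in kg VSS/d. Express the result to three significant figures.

P_X ≈ 1390 kg VSS/d

No decay correction is needed, so Y_obs = Y = 0.561.
Substrate removed = Q·(S₀ − S) = 2320 m³/d × (1080 − 8.85) g/m³ = 2.49×10^6 g/d = 2485 kg/d.
P_X = Y_obs · Q(S₀ − S) = 0.5610 × 2485 = 1394 kg VSS/d.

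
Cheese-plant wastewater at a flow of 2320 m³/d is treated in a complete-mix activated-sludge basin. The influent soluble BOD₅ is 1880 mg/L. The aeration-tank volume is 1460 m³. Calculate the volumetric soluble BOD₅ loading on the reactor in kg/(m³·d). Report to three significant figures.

Applied soluble BOD₅ load per unit volume = Q·S₀/V = (2320 × 1880/1000)/1460 = 2.987 kg soluble BOD₅·m⁻³·d⁻¹.

L_v ≈ 2.99 kg soluble BOD₅/(m³·d)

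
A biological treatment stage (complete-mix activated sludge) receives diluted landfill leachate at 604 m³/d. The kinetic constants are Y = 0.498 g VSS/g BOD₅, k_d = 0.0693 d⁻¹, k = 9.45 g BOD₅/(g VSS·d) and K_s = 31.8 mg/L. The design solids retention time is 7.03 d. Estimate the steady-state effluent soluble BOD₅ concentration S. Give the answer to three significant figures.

From the Monod/SRT balance for a CMAS, S = K_s·(1+k_d θ_c)/[θ_c·(Y k − k_d) − 1] = 31.8 × (1 + 0.0693 × 7.03) / [7.03 × (0.498 × 9.45 − 0.0693) − 1] = 47.29 / 31.60 = 1.497 mg/L.

S ≈ 1.50 mg/L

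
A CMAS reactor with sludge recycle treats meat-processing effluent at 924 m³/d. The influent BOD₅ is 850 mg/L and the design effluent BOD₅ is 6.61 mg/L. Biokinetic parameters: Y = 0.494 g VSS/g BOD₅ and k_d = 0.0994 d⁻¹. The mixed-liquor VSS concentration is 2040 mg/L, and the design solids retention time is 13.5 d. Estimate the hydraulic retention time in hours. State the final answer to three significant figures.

τ ≈ 28.3 h

From the SRT design equation V = Y Q (S₀−S) θ_c / [X (1 + k_d θ_c)] = 0.494 × 924 × (850 − 6.61) × 13.5 / [2040 × (1 + 0.0994 × 13.5)] = 5.2×10^6 / 4777 = 1088 m³.
HRT = V/Q = 1088 m³ / 924 m³·d⁻¹ = 1.177 d × 24 = 28.26 h.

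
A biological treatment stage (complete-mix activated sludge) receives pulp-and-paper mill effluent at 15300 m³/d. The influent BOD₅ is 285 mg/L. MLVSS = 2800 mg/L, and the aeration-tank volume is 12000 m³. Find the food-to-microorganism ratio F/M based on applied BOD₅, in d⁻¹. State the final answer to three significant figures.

F/M ≈ 0.130 d⁻¹

Food-to-microorganism ratio F/M = Q S₀ / (V X) = 15300 × 285 / (12000 × 2800) = 0.1298 d⁻¹.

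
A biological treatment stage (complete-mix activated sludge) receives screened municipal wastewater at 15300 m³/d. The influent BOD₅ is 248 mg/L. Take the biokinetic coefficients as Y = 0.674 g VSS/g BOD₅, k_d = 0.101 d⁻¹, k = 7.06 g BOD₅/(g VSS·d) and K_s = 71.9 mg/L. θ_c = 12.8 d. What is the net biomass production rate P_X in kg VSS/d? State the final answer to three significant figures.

Effluent substrate depends only on kinetics and SRT: S = K_s(1 + k_d θ_c) / [θ_c(Yk − k_d) − 1] = 71.9 × (1 + 0.101 × 12.8) / [12.8 × (0.674 × 7.06 − 0.101) − 1] = 164.9 / 58.62 = 2.812 mg/L.
Y_obs = Y / (1 + k_d θ_c) = 0.674 / (1 + 0.101 × 12.8) = 0.674 / 2.293 = 0.2940.
Q·(S₀ − S) = 15300 × (248 − 2.81) × 10⁻³ = 3751 kg/d removed.
P_X = Y_obs · Q(S₀ − S) = 0.2940 × 3751 = 1103 kg VSS/d.

P_X ≈ 1100 kg VSS/d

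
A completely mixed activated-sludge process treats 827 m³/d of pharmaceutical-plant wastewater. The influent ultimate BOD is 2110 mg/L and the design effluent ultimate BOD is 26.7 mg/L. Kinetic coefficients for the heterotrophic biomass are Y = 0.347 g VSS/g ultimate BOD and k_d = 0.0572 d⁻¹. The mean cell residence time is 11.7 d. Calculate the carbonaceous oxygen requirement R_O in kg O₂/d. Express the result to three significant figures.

R_O ≈ 1210 kg O₂/d

Y_obs = Y / (1 + k_d θ_c) = 0.347 / (1 + 0.0572 × 11.7) = 0.347 / 1.669 = 0.2079.
ΔS = 2110 − 26.7 = 2083 mg/L, so the substrate removal rate is 827 × 2083/1000 = 1723 kg ultimate BOD/d.
Net sludge production P_X = 0.2079 × 1723 = 358.2 kg VSS/d.
Carbonaceous O₂ demand = substrate oxidised − cell-mass equivalent = 1723 − 1.42 × 358.2 = 1214 kg O₂/d.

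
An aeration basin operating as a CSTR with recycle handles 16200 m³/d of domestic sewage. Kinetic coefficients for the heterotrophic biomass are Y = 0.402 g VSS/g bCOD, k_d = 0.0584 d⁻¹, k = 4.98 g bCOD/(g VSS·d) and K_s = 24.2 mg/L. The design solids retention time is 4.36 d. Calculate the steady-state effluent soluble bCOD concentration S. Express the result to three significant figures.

Effluent substrate depends only on kinetics and SRT: S = K_s(1 + k_d θ_c) / [θ_c(Yk − k_d) − 1] = 24.2 × (1 + 0.0584 × 4.36) / [4.36 × (0.402 × 4.98 − 0.0584) − 1] = 30.36 / 7.474 = 4.062 mg/L.

S ≈ 4.06 mg/L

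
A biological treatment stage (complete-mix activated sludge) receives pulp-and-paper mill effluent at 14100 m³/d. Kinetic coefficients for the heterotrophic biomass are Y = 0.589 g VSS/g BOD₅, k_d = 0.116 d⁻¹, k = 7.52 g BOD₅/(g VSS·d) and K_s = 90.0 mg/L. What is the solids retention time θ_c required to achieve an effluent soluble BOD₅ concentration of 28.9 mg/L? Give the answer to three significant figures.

Specific growth rate at S = 28.9 mg/L: μ = YkS/(K_s+S) = 0.589·7.52·28.9/(90.0+28.9) = 1.077 d⁻¹.
θ_c = 1/(μ − k_d) = 1/(1.077 − 0.116) = 1/0.9606 = 1.041 d.

θ_c ≈ 1.04 d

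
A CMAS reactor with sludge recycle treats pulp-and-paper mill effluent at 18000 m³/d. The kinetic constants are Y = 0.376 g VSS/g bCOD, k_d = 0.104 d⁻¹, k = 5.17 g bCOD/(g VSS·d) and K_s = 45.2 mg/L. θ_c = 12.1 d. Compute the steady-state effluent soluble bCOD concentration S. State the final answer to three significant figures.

For a completely mixed reactor with recycle the Lawrence–McCarty relation gives S = K_s·(1 + k_d·θ_c) / [θ_c·(Y·k − k_d) − 1] = 45.2 × (1 + 0.104 × 12.1) / [12.1 × (0.376 × 5.17 − 0.104) − 1] = 102.1 / 21.26 = 4.801 mg/L.

S ≈ 4.80 mg/L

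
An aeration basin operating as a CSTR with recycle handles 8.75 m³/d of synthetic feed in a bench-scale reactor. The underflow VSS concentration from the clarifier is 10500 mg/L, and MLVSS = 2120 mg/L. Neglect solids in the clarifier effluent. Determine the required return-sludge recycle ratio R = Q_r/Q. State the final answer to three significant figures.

Solids balance on the clarifier gives (1+R)X = R·X_r, so R = X/(X_r − X) = 2120 / (10500 − 2120) = 0.2530.

R ≈ 0.253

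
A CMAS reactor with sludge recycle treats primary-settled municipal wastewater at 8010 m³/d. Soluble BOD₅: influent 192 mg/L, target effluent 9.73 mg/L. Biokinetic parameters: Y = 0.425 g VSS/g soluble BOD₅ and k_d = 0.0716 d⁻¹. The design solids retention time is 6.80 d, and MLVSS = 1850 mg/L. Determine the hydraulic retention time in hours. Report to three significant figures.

τ ≈ 4.60 h

From the SRT design equation V = Y Q (S₀−S) θ_c / [X (1 + k_d θ_c)] = 0.425 × 8010 × (192 − 9.73) × 6.80 / [1850 × (1 + 0.0716 × 6.80)] = 4.22×10^6 / 2751 = 1534 m³.
Hydraulic retention time τ = V/Q = 1534 / 8010 = 0.1915 d = 4.596 h.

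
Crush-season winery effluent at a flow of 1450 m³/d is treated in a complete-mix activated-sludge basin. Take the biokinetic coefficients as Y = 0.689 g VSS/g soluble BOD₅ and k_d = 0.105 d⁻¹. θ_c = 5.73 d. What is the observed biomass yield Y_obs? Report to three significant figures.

The observed yield is Y_obs = Y/(1 + k_d·θ_c) = 0.689 / (1 + 0.105 × 5.73) = 0.689 / 1.602 = 0.4302 g VSS per g soluble BOD₅ removed.

Y_obs ≈ 0.430 g VSS/g soluble BOD₅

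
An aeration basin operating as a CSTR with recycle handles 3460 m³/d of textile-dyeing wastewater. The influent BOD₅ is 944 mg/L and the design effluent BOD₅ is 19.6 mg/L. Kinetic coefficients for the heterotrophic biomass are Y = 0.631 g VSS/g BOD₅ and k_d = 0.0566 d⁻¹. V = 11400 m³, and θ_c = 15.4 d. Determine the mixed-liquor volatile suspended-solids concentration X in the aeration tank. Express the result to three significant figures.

X ≈ 1460 mg/L

X = Y·Q·ΔS·θ_c / [V·(1 + k_d θ_c)] = 0.631 × 3460 × (944 − 19.6) × 15.4 / [11400 × (1 + 0.0566 × 15.4)] = 1457 mg/L.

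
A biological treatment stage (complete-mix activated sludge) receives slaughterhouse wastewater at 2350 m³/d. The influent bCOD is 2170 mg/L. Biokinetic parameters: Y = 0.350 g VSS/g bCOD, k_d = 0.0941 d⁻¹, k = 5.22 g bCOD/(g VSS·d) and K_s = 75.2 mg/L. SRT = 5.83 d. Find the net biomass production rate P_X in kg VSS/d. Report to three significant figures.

For a completely mixed reactor with recycle the Lawrence–McCarty relation gives S = K_s·(1 + k_d·θ_c) / [θ_c·(Y·k − k_d) − 1] = 75.2 × (1 + 0.0941 × 5.83) / [5.83 × (0.350 × 5.22 − 0.0941) − 1] = 116.5 / 9.103 = 12.79 mg/L.
The observed yield is Y_obs = Y/(1 + k_d·θ_c) = 0.350 / (1 + 0.0941 × 5.83) = 0.350 / 1.549 = 0.2260 g VSS per g bCOD removed.
Mass of bCOD removed per day: Q(S₀ − S) = 2350 × 2157 g/m³ = 5069 kg/d.
Net biomass production P_X = Y_obs × Q·(S₀ − S) = 0.2260 × 5069 = 1146 kg VSS/d.

P_X ≈ 1150 kg VSS/d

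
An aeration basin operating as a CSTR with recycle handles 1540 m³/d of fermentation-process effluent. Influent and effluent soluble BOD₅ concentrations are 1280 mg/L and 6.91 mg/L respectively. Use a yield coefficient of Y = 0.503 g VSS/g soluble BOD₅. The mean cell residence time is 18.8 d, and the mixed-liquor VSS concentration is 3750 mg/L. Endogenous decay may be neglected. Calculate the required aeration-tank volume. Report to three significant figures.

V ≈ 4940 m³

Biomass mass balance (decay neglected): V·X = Y·Q·(S₀ − S)·θ_c, so V = 0.503 × 1540 × (1280 − 6.91) × 18.8 / 3750 = 4944 m³.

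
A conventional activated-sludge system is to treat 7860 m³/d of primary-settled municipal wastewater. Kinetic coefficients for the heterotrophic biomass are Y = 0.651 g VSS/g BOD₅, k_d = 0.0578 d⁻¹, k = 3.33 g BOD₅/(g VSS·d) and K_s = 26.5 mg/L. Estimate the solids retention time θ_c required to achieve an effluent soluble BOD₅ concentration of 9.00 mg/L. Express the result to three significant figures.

θ_c ≈ 2.03 d

From 1/θ_c = Y·k·S/(K_s + S) − k_d: Y·k·S/(K_s+S) = 0.651 × 3.33 × 9.00 / (26.5 + 9.00) = 0.5496 d⁻¹.
Then 1/θ_c = μ − k_d = 0.5496 − 0.0578 = 0.4918 d⁻¹, giving θ_c = 2.033 d.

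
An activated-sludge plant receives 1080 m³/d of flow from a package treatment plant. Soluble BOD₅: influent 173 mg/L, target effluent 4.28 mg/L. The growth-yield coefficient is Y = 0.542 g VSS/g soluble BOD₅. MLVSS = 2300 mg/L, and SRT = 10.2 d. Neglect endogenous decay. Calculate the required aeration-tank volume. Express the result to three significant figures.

Biomass mass balance (decay neglected): V·X = Y·Q·(S₀ − S)·θ_c, so V = 0.542 × 1080 × (173 − 4.28) × 10.2 / 2300 = 438.0 m³.

V ≈ 438 m³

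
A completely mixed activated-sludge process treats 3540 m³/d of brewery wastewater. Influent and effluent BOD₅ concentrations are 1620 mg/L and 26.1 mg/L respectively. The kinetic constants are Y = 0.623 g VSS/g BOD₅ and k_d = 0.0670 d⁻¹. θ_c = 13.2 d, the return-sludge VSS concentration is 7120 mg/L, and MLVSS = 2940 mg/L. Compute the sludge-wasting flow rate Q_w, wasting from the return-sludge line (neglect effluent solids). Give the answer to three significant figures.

Q_w ≈ 262 m³/d

Steady-state biomass mass balance: V·X·(1 + k_d·θ_c) = Y·Q·(S₀ − S)·θ_c, so V = 0.623 × 3540 × (1620 − 26.1) × 13.2 / [2940 × (1 + 0.0670 × 13.2)] = 4.64×10^7 / 5540 = 8375 m³.
Wasting from the return line (neglecting effluent solids): Q_w = V·X / (θ_c·X_r) = 8375 × 2940 / (13.2 × 7120) = 262.0 m³/d.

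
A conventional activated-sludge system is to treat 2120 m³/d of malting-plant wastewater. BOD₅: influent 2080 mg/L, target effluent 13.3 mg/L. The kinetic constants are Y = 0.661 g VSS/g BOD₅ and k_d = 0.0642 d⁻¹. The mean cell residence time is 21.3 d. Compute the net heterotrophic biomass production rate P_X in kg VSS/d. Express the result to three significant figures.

P_X ≈ 1220 kg VSS/d

The observed yield is Y_obs = Y/(1 + k_d·θ_c) = 0.661 / (1 + 0.0642 × 21.3) = 0.661 / 2.367 = 0.2792 g VSS per g BOD₅ removed.
ΔS = 2080 − 13.3 = 2067 mg/L, so the substrate removal rate is 2120 × 2067/1000 = 4381 kg BOD₅/d.
P_X = Y_obs · Q(S₀ − S) = 0.2792 × 4381 = 1223 kg VSS/d.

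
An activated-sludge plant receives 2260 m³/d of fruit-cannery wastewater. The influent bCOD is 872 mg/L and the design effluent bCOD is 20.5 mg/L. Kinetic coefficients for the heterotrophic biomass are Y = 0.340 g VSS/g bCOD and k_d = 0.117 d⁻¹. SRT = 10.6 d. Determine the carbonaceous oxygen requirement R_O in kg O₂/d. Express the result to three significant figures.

R_O ≈ 1510 kg O₂/d

Y_obs = Y / (1 + k_d θ_c) = 0.340 / (1 + 0.117 × 10.6) = 0.340 / 2.240 = 0.1518.
Q·(S₀ − S) = 2260 × (872 − 20.5) × 10⁻³ = 1924 kg/d removed.
P_X = Y_obs·Q·(S₀ − S) = 0.1518 × 1924 = 292.1 kg VSS/d.
Carbonaceous O₂ demand = substrate oxidised − cell-mass equivalent = 1924 − 1.42 × 292.1 = 1510 kg O₂/d.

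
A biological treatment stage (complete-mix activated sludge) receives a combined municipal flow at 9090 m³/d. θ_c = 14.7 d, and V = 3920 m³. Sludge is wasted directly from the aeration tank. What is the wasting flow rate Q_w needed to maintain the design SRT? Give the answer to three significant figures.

For wasting at MLVSS concentration, Q_w = V/θ_c = 3920/14.7 = 266.7 m³/d.

Q_w ≈ 267 m³/d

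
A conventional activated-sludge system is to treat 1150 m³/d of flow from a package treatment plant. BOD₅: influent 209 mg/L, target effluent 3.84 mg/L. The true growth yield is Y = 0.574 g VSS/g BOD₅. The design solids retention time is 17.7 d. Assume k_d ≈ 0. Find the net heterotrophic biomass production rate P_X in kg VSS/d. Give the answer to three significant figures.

P_X ≈ 135 kg VSS/d

With endogenous decay neglected, the observed yield equals the true yield: Y_obs = Y = 0.574 g VSS/g BOD₅.
Q·(S₀ − S) = 1150 × (209 − 3.84) × 10⁻³ = 235.9 kg/d removed.
P_X = Y_obs · Q(S₀ − S) = 0.5740 × 235.9 = 135.4 kg VSS/d.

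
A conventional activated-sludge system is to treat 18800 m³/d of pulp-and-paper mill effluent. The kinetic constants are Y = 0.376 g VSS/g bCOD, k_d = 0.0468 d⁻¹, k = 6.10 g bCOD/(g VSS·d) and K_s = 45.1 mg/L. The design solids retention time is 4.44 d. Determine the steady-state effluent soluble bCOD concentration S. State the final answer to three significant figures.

From the Monod/SRT balance for a CMAS, S = K_s·(1+k_d θ_c)/[θ_c·(Y k − k_d) − 1] = 45.1 × (1 + 0.0468 × 4.44) / [4.44 × (0.376 × 6.10 − 0.0468) − 1] = 54.47 / 8.976 = 6.069 mg/L.

S ≈ 6.07 mg/L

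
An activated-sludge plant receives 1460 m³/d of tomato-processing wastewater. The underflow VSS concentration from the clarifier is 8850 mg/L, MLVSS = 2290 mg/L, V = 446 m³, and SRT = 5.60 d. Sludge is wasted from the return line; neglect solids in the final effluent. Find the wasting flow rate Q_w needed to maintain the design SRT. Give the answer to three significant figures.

Wasting from the return line (neglecting effluent solids): Q_w = V·X / (θ_c·X_r) = 446.0 × 2290 / (5.60 × 8850) = 20.61 m³/d.

Q_w ≈ 20.6 m³/d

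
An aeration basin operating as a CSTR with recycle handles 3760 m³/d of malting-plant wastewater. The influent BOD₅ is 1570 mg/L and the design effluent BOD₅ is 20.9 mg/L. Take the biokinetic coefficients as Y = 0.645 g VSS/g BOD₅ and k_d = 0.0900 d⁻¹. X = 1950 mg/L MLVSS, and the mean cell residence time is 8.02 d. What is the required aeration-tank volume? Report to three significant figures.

V ≈ 8970 m³

Steady-state biomass mass balance: V·X·(1 + k_d·θ_c) = Y·Q·(S₀ − S)·θ_c, so V = 0.645 × 3760 × (1570 − 20.9) × 8.02 / [1950 × (1 + 0.0900 × 8.02)] = 3.01×10^7 / 3358 = 8974 m³.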